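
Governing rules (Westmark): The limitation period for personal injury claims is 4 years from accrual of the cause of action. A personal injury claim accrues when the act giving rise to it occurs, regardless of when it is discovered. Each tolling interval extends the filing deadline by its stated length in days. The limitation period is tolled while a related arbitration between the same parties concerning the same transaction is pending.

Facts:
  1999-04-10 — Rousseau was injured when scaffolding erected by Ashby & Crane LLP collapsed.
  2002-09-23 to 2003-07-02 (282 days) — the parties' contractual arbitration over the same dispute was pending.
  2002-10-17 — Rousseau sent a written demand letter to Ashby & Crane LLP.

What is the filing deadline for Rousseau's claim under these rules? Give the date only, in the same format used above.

The limitation period began to run on 1999-04-10.
The untolled deadline — 4 years after 1999-04-10 — is 2003-04-10.
Because the pending related arbitration ran from 2002-09-23 to 2003-07-02, the deadline is extended by 282 days to 2004-01-17.
Nothing else in the chronology tolls or restarts the period.

2004-01-17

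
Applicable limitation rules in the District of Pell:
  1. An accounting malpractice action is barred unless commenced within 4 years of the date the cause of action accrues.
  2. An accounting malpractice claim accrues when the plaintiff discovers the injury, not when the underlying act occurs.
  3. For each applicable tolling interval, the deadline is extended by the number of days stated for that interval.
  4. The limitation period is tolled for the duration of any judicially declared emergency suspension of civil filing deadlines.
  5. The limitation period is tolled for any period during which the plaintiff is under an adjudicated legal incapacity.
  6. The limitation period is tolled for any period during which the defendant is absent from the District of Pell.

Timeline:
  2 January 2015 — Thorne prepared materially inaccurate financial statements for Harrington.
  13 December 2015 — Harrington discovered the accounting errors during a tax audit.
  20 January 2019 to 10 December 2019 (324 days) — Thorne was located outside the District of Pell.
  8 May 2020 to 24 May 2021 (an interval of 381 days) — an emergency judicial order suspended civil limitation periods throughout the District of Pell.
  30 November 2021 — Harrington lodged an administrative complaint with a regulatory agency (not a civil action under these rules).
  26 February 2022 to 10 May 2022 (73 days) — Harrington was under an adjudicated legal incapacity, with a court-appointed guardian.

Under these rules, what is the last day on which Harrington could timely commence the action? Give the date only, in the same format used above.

Accrual is tied to discovery, so the period began on 13 December 2015 rather than on 2 January 2015 when the act occurred.
4 years from 13 December 2015 is 13 December 2019.
The defendant's absence from the jurisdiction from 20 January 2019 to 10 December 2019 tolled the period for 324 days, extending the deadline to 1 November 2020.
The emergency suspension of filing deadlines from 8 May 2020 to 24 May 2021 tolled the period for 381 days, extending the deadline to 17 November 2021.
By the time the plaintiff's legal incapacity began on 26 February 2022, the limitation period had already expired on 17 November 2021; that interval cannot revive it.
None of the other events listed affects the running of the period under the stated rules.

17 November 2021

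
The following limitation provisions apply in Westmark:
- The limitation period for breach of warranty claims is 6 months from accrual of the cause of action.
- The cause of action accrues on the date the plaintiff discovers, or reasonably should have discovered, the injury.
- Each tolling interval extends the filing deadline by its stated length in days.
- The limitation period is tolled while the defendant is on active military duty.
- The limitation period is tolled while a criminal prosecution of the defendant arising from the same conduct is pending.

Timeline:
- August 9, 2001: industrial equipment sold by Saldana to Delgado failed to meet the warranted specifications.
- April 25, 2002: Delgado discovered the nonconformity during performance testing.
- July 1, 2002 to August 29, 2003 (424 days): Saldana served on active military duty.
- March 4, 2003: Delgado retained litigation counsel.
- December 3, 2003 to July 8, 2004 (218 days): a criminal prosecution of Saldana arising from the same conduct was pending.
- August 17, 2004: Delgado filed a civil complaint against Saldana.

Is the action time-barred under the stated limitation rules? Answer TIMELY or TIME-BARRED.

The claim did not accrue until Delgado discovered the injury on April 25, 2002; the August 9, 2001 act date does not start the clock under the stated rule.
The untolled deadline — 6 months after April 25, 2002 — is October 25, 2002.
The defendant's active military service from July 1, 2002 to August 29, 2003 tolled the period for 424 days, extending the deadline to December 23, 2003.
The period was tolled for 218 days by the pending criminal prosecution (December 3, 2003 to July 8, 2004), pushing the deadline to July 28, 2004.
None of the other events listed affects the running of the period under the stated rules.
Filing on August 17, 2004 missed the July 28, 2004 deadline — the action is time-barred.

TIME-BARRED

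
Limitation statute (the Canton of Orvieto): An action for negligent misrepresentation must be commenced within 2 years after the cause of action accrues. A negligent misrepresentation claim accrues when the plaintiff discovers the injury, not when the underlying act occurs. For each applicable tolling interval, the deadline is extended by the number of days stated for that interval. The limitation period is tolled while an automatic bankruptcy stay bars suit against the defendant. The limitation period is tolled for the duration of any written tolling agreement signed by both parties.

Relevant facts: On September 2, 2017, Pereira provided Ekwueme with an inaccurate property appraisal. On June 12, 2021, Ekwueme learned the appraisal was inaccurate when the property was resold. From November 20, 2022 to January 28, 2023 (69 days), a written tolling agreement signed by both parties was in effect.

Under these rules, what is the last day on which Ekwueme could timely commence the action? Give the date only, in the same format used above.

Accrual is tied to discovery, so the period began on June 12, 2021 rather than on September 2, 2017 when the act occurred.
The untolled deadline — 2 years after June 12, 2021 — is June 12, 2023.
Because the written tolling agreement ran from November 20, 2022 to January 28, 2023, the deadline is extended by 69 days to August 20, 2023.

August 20, 2023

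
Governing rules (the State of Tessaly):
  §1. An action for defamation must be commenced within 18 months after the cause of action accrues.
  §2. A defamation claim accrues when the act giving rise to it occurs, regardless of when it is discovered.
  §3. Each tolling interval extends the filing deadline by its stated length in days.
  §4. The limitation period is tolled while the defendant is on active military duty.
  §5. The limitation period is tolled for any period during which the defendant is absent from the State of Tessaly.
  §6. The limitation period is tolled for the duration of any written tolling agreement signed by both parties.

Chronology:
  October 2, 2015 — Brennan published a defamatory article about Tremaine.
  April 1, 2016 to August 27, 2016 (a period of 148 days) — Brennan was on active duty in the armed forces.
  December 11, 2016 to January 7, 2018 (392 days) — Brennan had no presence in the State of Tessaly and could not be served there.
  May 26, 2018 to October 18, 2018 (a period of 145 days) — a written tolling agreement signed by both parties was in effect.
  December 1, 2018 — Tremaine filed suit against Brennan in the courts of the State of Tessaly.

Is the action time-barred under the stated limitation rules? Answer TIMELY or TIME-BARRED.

TIMELY

The limitation period began to run on October 2, 2015.
18 months from October 2, 2015 is April 2, 2017.
Because the defendant's active military service ran from April 1, 2016 to August 27, 2016, the deadline is extended by 148 days to August 28, 2017.
The defendant's absence from the jurisdiction from December 11, 2016 to January 7, 2018 tolled the period for 392 days, extending the deadline to September 24, 2018.
The period was tolled for 145 days by the written tolling agreement (May 26, 2018 to October 18, 2018), pushing the deadline to February 16, 2019.
Tremaine filed on December 1, 2018, before the February 16, 2019 deadline, so the action is timely.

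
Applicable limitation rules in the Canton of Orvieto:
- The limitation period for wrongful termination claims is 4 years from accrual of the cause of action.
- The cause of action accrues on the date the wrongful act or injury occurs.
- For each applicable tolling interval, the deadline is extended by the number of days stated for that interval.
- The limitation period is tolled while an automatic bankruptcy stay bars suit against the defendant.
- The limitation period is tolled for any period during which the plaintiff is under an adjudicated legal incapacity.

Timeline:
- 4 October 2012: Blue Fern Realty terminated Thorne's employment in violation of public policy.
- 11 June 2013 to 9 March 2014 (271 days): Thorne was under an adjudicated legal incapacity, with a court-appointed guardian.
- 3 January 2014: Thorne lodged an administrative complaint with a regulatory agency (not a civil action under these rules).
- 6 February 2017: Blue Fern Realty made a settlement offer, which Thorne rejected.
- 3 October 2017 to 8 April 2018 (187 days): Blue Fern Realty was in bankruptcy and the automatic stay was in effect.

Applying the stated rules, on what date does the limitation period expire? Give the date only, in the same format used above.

The cause of action accrued on 4 October 2012, the date of the act.
The untolled deadline — 4 years after 4 October 2012 — is 4 October 2016.
Because the plaintiff's legal incapacity ran from 11 June 2013 to 9 March 2014, the deadline is extended by 271 days to 2 July 2017.
The automatic bankruptcy stay starting 3 October 2017 came too late — the period had run on 2 July 2017 — and so does not extend the deadline.
The other events in the timeline have no effect on the limitation period under the stated rules.

2 July 2017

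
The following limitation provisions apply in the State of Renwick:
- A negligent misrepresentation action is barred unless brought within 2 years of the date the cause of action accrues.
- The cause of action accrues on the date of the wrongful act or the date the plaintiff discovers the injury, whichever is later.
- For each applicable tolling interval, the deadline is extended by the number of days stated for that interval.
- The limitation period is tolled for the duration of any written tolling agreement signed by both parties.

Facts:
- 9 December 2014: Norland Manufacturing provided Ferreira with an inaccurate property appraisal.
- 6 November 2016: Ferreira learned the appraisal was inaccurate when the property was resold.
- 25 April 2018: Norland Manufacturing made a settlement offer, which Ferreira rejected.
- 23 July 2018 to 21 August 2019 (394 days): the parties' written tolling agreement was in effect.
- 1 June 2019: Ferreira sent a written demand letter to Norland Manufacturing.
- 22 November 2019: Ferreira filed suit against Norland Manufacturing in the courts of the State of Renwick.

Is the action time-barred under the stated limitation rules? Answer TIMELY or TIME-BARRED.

Because discovery on 6 November 2016 post-dates the 9 December 2014 act, accrual under the later-of rule falls on 6 November 2016.
The untolled deadline — 2 years after 6 November 2016 — is 6 November 2018.
Because the written tolling agreement ran from 23 July 2018 to 21 August 2019, the deadline is extended by 394 days to 5 December 2019.
Nothing else in the chronology tolls or restarts the period.
Ferreira filed on 22 November 2019, before the 5 December 2019 deadline, so the action is timely.

TIMELY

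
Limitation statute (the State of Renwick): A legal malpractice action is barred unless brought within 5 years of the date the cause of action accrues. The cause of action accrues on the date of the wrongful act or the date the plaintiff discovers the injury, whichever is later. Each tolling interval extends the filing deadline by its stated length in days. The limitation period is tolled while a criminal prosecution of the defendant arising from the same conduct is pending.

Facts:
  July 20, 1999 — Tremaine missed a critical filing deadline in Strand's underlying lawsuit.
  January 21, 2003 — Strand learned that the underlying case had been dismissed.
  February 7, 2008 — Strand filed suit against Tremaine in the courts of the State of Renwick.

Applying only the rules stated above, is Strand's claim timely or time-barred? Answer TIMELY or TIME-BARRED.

Because discovery on January 21, 2003 post-dates the July 20, 1999 act, accrual under the later-of rule falls on January 21, 2003.
Adding the 5 years base period to January 21, 2003 gives a deadline of January 21, 2008, before any tolling.
Filing on February 7, 2008 missed the January 21, 2008 deadline — the action is time-barred.

TIME-BARRED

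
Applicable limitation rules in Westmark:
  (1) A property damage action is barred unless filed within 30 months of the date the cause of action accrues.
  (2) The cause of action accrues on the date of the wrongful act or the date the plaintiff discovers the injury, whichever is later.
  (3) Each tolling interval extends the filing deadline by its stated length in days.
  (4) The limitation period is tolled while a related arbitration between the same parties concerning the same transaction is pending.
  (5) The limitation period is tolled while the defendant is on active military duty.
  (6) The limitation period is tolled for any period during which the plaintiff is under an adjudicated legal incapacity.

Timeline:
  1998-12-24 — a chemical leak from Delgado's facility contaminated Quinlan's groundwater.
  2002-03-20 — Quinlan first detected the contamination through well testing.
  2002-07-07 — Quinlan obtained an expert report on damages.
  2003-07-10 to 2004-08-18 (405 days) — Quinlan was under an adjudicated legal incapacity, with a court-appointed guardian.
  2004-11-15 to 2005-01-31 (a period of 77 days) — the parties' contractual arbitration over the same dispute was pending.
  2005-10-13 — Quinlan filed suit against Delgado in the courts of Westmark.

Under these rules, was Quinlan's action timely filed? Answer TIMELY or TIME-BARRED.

Because discovery on 2002-03-20 post-dates the 1998-12-24 act, accrual under the later-of rule falls on 2002-03-20.
30 months from 2002-03-20 is 2004-09-20.
Because the plaintiff's legal incapacity ran from 2003-07-10 to 2004-08-18, the deadline is extended by 405 days to 2005-10-30.
Because the pending related arbitration ran from 2004-11-15 to 2005-01-31, the deadline is extended by 77 days to 2006-01-15.
Nothing else in the chronology tolls or restarts the period.
Quinlan filed on 2005-10-13, before the 2006-01-15 deadline, so the action is timely.

TIMELY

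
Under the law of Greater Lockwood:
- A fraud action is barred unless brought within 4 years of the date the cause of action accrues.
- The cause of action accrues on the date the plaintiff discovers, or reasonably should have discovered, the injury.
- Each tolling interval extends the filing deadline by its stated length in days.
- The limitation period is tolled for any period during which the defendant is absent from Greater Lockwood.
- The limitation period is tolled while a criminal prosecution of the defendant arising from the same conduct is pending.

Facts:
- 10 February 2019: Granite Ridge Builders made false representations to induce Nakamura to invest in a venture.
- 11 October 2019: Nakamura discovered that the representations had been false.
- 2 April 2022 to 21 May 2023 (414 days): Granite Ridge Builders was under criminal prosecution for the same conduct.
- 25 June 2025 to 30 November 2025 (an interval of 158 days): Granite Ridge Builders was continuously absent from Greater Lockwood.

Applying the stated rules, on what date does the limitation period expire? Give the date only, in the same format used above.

Accrual is tied to discovery, so the period began on 11 October 2019 rather than on 10 February 2019 when the act occurred.
The untolled deadline — 4 years after 11 October 2019 — is 11 October 2023.
The pending criminal prosecution from 2 April 2022 to 21 May 2023 tolled the period for 414 days, extending the deadline to 28 November 2024.
By the time the defendant's absence from the jurisdiction began on 25 June 2025, the limitation period had already expired on 28 November 2024; that interval cannot revive it.

28 November 2024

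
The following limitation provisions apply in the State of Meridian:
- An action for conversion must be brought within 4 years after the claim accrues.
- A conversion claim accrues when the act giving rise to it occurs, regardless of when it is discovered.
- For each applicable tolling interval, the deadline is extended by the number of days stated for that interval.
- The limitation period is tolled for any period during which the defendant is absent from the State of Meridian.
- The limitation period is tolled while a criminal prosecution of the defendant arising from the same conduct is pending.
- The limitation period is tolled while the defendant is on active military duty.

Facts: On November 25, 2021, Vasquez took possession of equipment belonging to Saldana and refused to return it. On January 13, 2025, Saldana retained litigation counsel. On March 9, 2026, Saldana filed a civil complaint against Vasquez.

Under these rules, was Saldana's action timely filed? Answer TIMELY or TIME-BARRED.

The limitation period began to run on November 25, 2021.
4 years from November 25, 2021 is November 25, 2025.
None of the other events listed affects the running of the period under the stated rules.
Filing on March 9, 2026 missed the November 25, 2025 deadline — the action is time-barred.

TIME-BARRED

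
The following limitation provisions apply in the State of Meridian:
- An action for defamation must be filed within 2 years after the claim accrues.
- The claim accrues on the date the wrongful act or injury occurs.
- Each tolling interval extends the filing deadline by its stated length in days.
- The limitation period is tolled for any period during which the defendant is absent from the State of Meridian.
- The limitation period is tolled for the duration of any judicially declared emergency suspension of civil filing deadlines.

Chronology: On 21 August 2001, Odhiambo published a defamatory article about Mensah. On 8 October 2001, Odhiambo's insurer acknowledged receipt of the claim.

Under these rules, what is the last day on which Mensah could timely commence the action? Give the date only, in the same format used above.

The limitation period began to run on 21 August 2001.
Adding the 2 years base period to 21 August 2001 gives a deadline of 21 August 2003, before any tolling.
The other events in the timeline have no effect on the limitation period under the stated rules.

21 August 2003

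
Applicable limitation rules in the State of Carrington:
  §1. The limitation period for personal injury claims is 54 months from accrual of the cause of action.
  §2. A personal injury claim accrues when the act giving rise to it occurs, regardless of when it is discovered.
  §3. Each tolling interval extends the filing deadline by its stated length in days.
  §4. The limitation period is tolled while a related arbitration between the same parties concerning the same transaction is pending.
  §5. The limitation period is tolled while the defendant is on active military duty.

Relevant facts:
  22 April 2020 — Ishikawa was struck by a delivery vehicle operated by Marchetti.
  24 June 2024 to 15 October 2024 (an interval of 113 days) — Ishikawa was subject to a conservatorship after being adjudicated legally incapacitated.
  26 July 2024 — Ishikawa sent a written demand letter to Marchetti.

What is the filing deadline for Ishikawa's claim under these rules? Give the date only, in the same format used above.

22 October 2024

The claim accrued on 22 April 2020, when the wrongful act occurred.
54 months from 22 April 2020 is 22 October 2024.
Although the plaintiff's incapacity ran from 24 June 2024 to 15 October 2024, the stated rules do not make that a tolling event, so it is disregarded.
The other events in the timeline have no effect on the limitation period under the stated rules.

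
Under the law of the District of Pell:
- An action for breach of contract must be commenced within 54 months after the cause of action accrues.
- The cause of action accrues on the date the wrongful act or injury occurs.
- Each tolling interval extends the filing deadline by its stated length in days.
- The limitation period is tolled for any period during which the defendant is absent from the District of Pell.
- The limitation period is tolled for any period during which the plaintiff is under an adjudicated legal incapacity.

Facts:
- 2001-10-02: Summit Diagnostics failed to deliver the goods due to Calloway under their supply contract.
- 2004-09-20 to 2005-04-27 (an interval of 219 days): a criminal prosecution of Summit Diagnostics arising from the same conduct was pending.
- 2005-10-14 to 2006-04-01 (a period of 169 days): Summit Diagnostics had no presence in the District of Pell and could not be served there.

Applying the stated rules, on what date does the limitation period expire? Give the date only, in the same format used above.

The cause of action accrued on 2001-10-02, the date of the act.
Adding the 54 months base period to 2001-10-02 gives a deadline of 2006-04-02, before any tolling.
The period was tolled for 169 days by the defendant's absence from the jurisdiction (2005-10-14 to 2006-04-01), pushing the deadline to 2006-09-18.
The pending criminal prosecution from 2004-09-20 to 2005-04-27 does not toll the period, because no stated rule makes a criminal prosecution a tolling event.

2006-09-18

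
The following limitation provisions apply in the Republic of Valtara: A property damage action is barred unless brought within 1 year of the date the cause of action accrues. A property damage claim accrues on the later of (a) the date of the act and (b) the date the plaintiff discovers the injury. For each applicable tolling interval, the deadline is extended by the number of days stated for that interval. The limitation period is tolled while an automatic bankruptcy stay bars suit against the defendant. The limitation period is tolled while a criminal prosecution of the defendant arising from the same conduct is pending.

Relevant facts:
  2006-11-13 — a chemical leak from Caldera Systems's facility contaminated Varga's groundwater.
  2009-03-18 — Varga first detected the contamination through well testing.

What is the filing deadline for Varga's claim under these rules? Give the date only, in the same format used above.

The claim accrued on 2009-03-18 — the later of the 2006-11-13 act and the 2009-03-18 discovery.
Adding the 1 year base period to 2009-03-18 gives a deadline of 2010-03-18, before any tolling.

2010-03-18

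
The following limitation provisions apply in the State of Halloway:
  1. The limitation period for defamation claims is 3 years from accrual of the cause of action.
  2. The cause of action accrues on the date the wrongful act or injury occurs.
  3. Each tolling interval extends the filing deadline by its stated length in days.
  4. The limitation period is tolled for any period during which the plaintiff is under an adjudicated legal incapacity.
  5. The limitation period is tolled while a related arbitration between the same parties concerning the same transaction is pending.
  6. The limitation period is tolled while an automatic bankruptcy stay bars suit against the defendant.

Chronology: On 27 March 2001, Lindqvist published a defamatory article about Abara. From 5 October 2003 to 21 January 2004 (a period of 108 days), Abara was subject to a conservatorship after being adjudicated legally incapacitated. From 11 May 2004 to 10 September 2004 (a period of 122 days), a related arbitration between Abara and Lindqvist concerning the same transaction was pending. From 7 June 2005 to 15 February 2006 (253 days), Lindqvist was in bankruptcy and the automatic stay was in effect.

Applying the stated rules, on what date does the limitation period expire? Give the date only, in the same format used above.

12 November 2004

The limitation period began to run on 27 March 2001.
Adding the 3 years base period to 27 March 2001 gives a deadline of 27 March 2004, before any tolling.
Because the plaintiff's legal incapacity ran from 5 October 2003 to 21 January 2004, the deadline is extended by 108 days to 13 July 2004.
Because the pending related arbitration ran from 11 May 2004 to 10 September 2004, the deadline is extended by 122 days to 12 November 2004.
The automatic bankruptcy stay starting 7 June 2005 came too late — the period had run on 12 November 2004 — and so does not extend the deadline.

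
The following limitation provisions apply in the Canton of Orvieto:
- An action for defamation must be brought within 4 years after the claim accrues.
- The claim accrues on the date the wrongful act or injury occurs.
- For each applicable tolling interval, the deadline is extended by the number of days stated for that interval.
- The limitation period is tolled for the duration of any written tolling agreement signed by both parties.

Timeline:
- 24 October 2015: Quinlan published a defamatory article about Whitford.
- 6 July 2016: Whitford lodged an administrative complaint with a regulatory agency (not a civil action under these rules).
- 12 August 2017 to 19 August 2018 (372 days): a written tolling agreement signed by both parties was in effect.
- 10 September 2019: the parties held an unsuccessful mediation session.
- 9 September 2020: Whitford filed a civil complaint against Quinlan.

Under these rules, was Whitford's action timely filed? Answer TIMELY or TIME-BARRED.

The claim accrued on 24 October 2015, when the wrongful act occurred.
The untolled deadline — 4 years after 24 October 2015 — is 24 October 2019.
Because the written tolling agreement ran from 12 August 2017 to 19 August 2018, the deadline is extended by 372 days to 30 October 2020.
None of the other events listed affects the running of the period under the stated rules.
Filing on 9 September 2020 beat the 30 October 2020 deadline — the action is timely.

TIMELY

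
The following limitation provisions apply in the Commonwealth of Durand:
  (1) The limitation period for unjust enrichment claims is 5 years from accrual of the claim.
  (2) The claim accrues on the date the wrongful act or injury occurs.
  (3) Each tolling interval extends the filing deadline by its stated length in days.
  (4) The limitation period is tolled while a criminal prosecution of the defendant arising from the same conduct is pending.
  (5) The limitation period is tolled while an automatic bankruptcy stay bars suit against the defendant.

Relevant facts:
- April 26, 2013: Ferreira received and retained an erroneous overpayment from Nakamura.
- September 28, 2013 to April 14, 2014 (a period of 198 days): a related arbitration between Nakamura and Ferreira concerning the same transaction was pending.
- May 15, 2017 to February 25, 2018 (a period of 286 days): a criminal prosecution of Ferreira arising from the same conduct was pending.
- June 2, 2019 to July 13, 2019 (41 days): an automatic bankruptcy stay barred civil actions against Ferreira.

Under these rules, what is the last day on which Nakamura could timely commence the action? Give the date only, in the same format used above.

February 6, 2019

The claim accrued on April 26, 2013, when the wrongful act occurred.
Adding the 5 years base period to April 26, 2013 gives a deadline of April 26, 2018, before any tolling.
The period was tolled for 286 days by the pending criminal prosecution (May 15, 2017 to February 25, 2018), pushing the deadline to February 6, 2019.
By the time the automatic bankruptcy stay began on June 2, 2019, the limitation period had already expired on February 6, 2019; that interval cannot revive it.
The pending related arbitration from September 28, 2013 to April 14, 2014 does not toll the period, because no stated rule makes a pending arbitration a tolling event.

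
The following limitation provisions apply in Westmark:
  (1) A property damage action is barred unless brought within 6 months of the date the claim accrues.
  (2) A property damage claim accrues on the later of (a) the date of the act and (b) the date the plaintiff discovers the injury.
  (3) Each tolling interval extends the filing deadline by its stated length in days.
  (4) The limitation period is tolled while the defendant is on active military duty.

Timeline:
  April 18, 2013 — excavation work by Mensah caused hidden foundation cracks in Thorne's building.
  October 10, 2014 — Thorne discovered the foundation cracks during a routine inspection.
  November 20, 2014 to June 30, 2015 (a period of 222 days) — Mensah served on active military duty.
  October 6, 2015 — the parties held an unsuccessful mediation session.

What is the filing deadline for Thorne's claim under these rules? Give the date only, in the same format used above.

November 18, 2015

Because discovery on October 10, 2014 post-dates the April 18, 2013 act, accrual under the later-of rule falls on October 10, 2014.
The untolled deadline — 6 months after October 10, 2014 — is April 10, 2015.
The defendant's active military service from November 20, 2014 to June 30, 2015 tolled the period for 222 days, extending the deadline to November 18, 2015.
None of the other events listed affects the running of the period under the stated rules.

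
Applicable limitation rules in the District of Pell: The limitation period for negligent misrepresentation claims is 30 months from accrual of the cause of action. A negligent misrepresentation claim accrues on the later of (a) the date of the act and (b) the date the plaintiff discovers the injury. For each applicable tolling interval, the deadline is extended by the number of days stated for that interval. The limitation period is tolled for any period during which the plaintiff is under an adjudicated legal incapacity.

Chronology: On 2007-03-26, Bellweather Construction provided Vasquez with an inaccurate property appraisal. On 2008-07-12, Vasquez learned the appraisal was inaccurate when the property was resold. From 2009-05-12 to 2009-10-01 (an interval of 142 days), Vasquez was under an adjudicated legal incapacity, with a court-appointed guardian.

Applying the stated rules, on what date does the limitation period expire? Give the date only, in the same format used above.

2011-06-03

Taking the later of the act (2007-03-26) and discovery (2008-07-12), the claim accrued on 2008-07-12.
Adding the 30 months base period to 2008-07-12 gives a deadline of 2011-01-12, before any tolling.
The plaintiff's legal incapacity from 2009-05-12 to 2009-10-01 tolled the period for 142 days, extending the deadline to 2011-06-03.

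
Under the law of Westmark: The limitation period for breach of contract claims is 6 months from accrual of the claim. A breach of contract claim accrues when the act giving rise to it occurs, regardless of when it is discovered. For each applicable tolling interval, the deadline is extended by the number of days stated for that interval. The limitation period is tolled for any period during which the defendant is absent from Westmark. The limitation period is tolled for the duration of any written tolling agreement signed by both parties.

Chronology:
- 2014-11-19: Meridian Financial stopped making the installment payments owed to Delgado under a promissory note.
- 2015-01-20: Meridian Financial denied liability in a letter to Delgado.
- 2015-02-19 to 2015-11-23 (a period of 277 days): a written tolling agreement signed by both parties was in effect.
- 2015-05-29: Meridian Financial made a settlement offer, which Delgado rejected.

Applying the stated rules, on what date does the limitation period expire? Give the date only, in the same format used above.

2016-02-20

The claim accrued on 2014-11-19, when the wrongful act occurred.
Adding the 6 months base period to 2014-11-19 gives a deadline of 2015-05-19, before any tolling.
The period was tolled for 277 days by the written tolling agreement (2015-02-19 to 2015-11-23), pushing the deadline to 2016-02-20.
None of the other events listed affects the running of the period under the stated rules.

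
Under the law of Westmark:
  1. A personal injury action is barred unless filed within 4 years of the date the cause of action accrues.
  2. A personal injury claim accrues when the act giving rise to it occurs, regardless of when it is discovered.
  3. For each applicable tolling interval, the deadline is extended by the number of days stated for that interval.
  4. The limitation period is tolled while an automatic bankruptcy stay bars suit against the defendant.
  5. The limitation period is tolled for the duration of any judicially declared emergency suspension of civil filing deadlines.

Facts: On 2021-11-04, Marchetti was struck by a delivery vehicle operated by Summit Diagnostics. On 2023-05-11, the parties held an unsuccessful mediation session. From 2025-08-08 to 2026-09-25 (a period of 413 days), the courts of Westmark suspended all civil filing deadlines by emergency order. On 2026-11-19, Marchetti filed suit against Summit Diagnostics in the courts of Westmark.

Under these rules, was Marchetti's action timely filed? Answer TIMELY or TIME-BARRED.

TIMELY

The claim accrued on 2021-11-04, when the wrongful act occurred.
4 years from 2021-11-04 is 2025-11-04.
The period was tolled for 413 days by the emergency suspension of filing deadlines (2025-08-08 to 2026-09-25), pushing the deadline to 2026-12-22.
None of the other events listed affects the running of the period under the stated rules.
Filing on 2026-11-19 beat the 2026-12-22 deadline — the action is timely.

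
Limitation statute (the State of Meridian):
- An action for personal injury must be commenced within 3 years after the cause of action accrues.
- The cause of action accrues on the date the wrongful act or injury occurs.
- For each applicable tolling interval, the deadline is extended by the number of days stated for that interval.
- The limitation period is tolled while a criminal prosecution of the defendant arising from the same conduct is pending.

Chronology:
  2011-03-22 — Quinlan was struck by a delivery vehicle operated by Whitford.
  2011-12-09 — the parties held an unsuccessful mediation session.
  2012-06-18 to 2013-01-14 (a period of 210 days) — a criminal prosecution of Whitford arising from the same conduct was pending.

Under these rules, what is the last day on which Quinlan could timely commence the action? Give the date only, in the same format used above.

2014-10-18

The limitation period began to run on 2011-03-22.
Adding the 3 years base period to 2011-03-22 gives a deadline of 2014-03-22, before any tolling.
Because the pending criminal prosecution ran from 2012-06-18 to 2013-01-14, the deadline is extended by 210 days to 2014-10-18.
The other events in the timeline have no effect on the limitation period under the stated rules.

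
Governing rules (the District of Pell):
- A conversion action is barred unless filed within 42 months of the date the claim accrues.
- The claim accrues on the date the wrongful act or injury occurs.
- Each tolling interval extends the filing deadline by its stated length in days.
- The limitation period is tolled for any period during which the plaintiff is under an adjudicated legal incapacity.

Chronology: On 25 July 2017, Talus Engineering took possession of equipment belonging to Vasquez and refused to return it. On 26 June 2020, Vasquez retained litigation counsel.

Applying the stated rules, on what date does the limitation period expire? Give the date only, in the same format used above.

The limitation period began to run on 25 July 2017.
The untolled deadline — 42 months after 25 July 2017 — is 25 January 2021.
Nothing else in the chronology tolls or restarts the period.

25 January 2021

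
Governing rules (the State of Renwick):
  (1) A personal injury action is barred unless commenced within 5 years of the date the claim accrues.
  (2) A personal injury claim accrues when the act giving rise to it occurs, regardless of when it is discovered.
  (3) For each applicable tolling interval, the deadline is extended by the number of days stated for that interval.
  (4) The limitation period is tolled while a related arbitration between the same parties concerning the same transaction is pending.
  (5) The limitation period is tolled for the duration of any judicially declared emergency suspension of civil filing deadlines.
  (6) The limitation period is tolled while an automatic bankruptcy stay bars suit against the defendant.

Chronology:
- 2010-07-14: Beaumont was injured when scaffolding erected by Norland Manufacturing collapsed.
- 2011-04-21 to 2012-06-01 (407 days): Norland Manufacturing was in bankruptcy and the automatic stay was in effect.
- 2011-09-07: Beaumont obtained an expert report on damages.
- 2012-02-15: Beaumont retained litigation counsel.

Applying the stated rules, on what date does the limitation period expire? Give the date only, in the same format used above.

2016-08-24

The limitation period began to run on 2010-07-14.
Adding the 5 years base period to 2010-07-14 gives a deadline of 2015-07-14, before any tolling.
Because the automatic bankruptcy stay ran from 2011-04-21 to 2012-06-01, the deadline is extended by 407 days to 2016-08-24.
The other events in the timeline have no effect on the limitation period under the stated rules.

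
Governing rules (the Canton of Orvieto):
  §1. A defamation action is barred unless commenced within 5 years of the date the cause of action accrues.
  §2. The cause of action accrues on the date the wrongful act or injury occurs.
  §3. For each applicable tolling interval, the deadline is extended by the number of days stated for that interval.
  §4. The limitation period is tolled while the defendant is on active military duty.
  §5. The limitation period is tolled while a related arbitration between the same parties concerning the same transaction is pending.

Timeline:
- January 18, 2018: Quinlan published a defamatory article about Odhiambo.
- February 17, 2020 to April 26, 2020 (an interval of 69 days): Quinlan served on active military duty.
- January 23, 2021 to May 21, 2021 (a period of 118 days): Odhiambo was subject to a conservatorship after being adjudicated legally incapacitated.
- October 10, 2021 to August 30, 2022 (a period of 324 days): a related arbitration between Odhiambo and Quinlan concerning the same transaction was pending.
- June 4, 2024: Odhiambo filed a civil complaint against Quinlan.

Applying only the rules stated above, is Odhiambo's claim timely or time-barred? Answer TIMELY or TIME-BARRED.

TIME-BARRED

The limitation period began to run on January 18, 2018.
5 years from January 18, 2018 is January 18, 2023.
The defendant's active military service from February 17, 2020 to April 26, 2020 tolled the period for 69 days, extending the deadline to March 28, 2023.
The period was tolled for 324 days by the pending related arbitration (October 10, 2021 to August 30, 2022), pushing the deadline to February 15, 2024.
No stated provision tolls the period for the plaintiff's incapacity, so the interval from January 23, 2021 to May 21, 2021 has no effect on the deadline.
Filing on June 4, 2024 missed the February 15, 2024 deadline — the action is time-barred.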